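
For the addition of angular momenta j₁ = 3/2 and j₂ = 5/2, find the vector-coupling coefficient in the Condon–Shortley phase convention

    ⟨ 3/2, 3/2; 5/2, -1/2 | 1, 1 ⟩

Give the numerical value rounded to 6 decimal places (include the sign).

triangle: 3!·0!·2!/6! = 12/720
(j±m)!: 3!·0!·2!·3!·2!·0! = 144
prefactor² = (2J+1)·Δ·N² = 36/5
  k=0: +1/(0!·3!·0!·2!·0!·0!) = 1/12
Σ = 1/12  ⇒  CG² = 36/5·1/12² = 1/20
CG = +√(1/20) = +0.223607

+√(1/20) ≈ +0.223607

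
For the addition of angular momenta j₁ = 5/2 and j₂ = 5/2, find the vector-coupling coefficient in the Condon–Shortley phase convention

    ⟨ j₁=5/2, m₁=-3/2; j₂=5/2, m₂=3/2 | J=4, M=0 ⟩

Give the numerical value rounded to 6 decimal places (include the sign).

-0.566947

triangle: 1!*4!*4!/10! = 576/3628800
(j±m)!: 1!*4!*4!*1!*4!*4! = 331776
prefactor² = (2J+1)*Δ*N² = 82944/175
  k=0: +1/(0!*1!*4!*4!*0!*0!) = 1/576
  k=1: −1/(1!*0!*3!*3!*1!*1!) = -1/36
Σ = -5/192  ⇒  CG² = 82944/175*(-5/192)² = 9/28
CG = −√(9/28) = -0.566947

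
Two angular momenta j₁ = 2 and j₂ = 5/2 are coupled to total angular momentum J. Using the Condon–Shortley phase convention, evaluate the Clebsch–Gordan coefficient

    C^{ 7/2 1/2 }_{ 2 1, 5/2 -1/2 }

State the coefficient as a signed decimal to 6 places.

+√(14/45) = +0.557773

√[8·1!3!4!/9! · 3!1!2!3!4!3!] = √(1152/35)
  +(−1)^0/∏(0,1,1,2,2,2)! = 1/8  (running 1/8)
  +(−1)^1/∏(1,0,0,1,3,3)! = -1/36  (running 7/72)
⟨..|..⟩ = √(1152/35)·(7/72) = +0.557773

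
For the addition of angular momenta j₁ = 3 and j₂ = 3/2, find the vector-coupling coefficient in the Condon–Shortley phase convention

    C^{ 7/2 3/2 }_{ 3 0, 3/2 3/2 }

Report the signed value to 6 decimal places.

-0.690066

j₁+j₂−J=1  J+j₁−j₂=5  J−j₁+j₂=2  j₁+j₂+J+1=9
(j₁±m₁, j₂±m₂, J±M) = (3,3,3,0,5,2)
P² = 1920/7
sum k=1..1:
  [1] −1/24 = -1/24
S = -1/24
C² = P²·S² = 10/21 ; C = -0.690066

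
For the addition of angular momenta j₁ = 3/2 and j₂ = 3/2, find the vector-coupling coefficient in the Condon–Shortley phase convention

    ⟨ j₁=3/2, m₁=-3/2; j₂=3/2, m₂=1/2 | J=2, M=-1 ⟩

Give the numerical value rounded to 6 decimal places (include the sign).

triangle: 1!·2!·2!/6! = 4/720
(j±m)!: 0!·3!·2!·1!·1!·3! = 72
prefactor² = (2J+1)·Δ·N² = 2
  k=1: −1/(1!·0!·2!·1!·0!·1!) = -1/2
Σ = -1/2  ⇒  CG² = 2·(-1/2)² = 1/2
CG = −√(1/2) = -0.707107

−√(1/2) ≈ -0.707107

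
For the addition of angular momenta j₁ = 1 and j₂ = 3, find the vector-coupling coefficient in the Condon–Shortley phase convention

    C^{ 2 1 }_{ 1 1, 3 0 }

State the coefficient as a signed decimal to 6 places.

+0.377964

j₁+j₂−J=2  J+j₁−j₂=0  J−j₁+j₂=4  j₁+j₂+J+1=7
(j₁±m₁, j₂±m₂, J±M) = (2,0,3,3,3,1)
P² = 144/7
sum k=0..0:
  [0] +1/12 = 1/12
S = 1/12
C² = P²·S² = 1/7 ; C = +0.377964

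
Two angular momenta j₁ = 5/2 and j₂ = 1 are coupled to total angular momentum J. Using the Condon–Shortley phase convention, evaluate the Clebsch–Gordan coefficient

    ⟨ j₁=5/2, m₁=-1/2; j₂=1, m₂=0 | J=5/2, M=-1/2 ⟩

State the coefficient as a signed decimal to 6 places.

−√(1/35) ≈ -0.169031

j₁+j₂−J=1  J+j₁−j₂=4  J−j₁+j₂=1  j₁+j₂+J+1=7
(j₁±m₁, j₂±m₂, J±M) = (2,3,1,1,2,3)
P² = 144/35
sum k=0..1:
  [0] +1/6 = 1/6
  [1] −1/4 = -1/4
S = -1/12
C² = P²·S² = 1/35 ; C = -0.169031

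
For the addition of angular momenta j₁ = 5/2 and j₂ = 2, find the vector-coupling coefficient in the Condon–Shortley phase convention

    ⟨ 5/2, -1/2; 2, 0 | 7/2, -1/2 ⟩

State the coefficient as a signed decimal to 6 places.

-0.195180  (= −√(4/105))

√[8·1!4!3!/9! · 2!3!2!2!3!4!] = √(768/35)
  +(−1)^0/∏(0,1,3,2,1,1)! = 1/12  (running 1/12)
  +(−1)^1/∏(1,0,2,1,2,2)! = -1/8  (running -1/24)
⟨..|..⟩ = √(768/35)·(-1/24) = -0.195180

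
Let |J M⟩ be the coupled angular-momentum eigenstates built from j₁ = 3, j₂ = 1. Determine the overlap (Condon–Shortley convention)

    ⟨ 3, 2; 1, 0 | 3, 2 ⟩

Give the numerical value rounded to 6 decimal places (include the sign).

triangle: 1!*5!*1!/8! = 120/40320
(j±m)!: 5!*1!*1!*1!*5!*1! = 14400
prefactor² = (2J+1)*Δ*N² = 300
  k=0: +1/(0!*1!*1!*1!*4!*0!) = 1/24
  k=1: −1/(1!*0!*0!*0!*5!*1!) = -1/120
Σ = 1/30  ⇒  CG² = 300*1/30² = 1/3
CG = +√(1/3) = +0.577350

+0.577350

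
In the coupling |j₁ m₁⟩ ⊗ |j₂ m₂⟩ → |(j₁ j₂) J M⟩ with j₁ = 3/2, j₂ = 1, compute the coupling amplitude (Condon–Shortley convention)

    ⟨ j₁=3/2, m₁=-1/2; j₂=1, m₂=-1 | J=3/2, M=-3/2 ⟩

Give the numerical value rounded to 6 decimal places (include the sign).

+0.632456

triangle: 1!×2!×1!/5! = 2/120
(j±m)!: 1!×2!×0!×2!×0!×3! = 24
prefactor² = (2J+1)×Δ×N² = 8/5
  k=0: +1/(0!×1!×2!×0!×0!×1!) = 1/2
Σ = 1/2  ⇒  CG² = 8/5×1/2² = 2/5
CG = +√(2/5) = +0.632456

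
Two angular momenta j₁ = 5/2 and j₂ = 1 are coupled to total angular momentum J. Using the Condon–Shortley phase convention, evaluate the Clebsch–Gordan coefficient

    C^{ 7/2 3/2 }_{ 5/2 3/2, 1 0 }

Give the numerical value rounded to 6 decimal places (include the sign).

+√(10/21) = +0.690066

√[8·0!5!2!/8! · 4!1!1!1!5!2!] = √(1920/7)
  +(−1)^0/∏(0,0,1,1,4,1)! = 1/24  (running 1/24)
⟨..|..⟩ = √(1920/7)·(1/24) = +0.690066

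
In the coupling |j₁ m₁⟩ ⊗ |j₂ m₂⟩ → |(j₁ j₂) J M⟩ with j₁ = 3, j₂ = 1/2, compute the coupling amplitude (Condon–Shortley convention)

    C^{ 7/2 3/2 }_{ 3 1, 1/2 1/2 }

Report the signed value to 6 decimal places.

j₁+j₂−J=0  J+j₁−j₂=6  J−j₁+j₂=1  j₁+j₂+J+1=8
(j₁±m₁, j₂±m₂, J±M) = (4,2,1,0,5,2)
P² = 11520/7
sum k=0..0:
  [0] +1/48 = 1/48
S = 1/48
C² = P²·S² = 5/7 ; C = +0.845154

+√(5/7) ≈ +0.845154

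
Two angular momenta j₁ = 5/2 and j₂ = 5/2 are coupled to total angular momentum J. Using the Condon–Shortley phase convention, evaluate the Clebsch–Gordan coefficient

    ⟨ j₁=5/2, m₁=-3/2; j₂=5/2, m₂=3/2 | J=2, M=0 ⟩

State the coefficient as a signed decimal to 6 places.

j₁+j₂−J=3  J+j₁−j₂=2  J−j₁+j₂=2  j₁+j₂+J+1=8
(j₁±m₁, j₂±m₂, J±M) = (1,4,4,1,2,2)
P² = 48/7
sum k=2..3:
  [2] +1/8 = 1/8
  [3] −1/6 = -1/6
S = -1/24
C² = P²·S² = 1/84 ; C = -0.109109

−√(1/84) ≈ -0.109109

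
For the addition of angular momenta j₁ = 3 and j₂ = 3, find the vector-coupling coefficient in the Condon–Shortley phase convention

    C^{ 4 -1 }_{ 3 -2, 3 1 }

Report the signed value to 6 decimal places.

j₁+j₂−J=2  J+j₁−j₂=4  J−j₁+j₂=4  j₁+j₂+J+1=11
(j₁±m₁, j₂±m₂, J±M) = (1,5,4,2,3,5)
P² = 82944/77
sum k=1..2:
  [1] −1/144 = -1/144
  [2] +1/48 = 1/48
S = 1/72
C² = P²·S² = 16/77 ; C = +0.455842

+0.455842  (= +√(16/77))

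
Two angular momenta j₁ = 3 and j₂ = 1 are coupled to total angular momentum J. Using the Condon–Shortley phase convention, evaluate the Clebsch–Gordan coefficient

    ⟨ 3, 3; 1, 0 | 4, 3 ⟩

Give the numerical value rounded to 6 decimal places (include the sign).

+0.500000

j₁+j₂−J=0  J+j₁−j₂=6  J−j₁+j₂=2  j₁+j₂+J+1=9
(j₁±m₁, j₂±m₂, J±M) = (6,0,1,1,7,1)
P² = 129600
sum k=0..0:
  [0] +1/720 = 1/720
S = 1/720
C² = P²·S² = 1/4 ; C = +0.500000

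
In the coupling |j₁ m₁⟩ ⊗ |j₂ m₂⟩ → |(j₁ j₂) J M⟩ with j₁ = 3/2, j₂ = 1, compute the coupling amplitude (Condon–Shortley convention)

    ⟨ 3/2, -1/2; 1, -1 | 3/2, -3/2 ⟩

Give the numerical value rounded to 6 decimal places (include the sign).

j₁+j₂−J=1  J+j₁−j₂=2  J−j₁+j₂=1  j₁+j₂+J+1=5
(j₁±m₁, j₂±m₂, J±M) = (1,2,0,2,0,3)
P² = 8/5
sum k=0..0:
  [0] +1/2 = 1/2
S = 1/2
C² = P²·S² = 2/5 ; C = +0.632456

+0.632456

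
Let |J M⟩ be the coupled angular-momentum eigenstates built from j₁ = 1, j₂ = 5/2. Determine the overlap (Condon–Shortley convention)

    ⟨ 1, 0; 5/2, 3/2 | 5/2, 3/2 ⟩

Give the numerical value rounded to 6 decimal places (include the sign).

-0.507093  (= −√(9/35))

√[6·1!1!4!/7! · 1!1!4!1!4!1!] = √(576/35)
  +(−1)^0/∏(0,1,1,4,0,0)! = 1/24  (running 1/24)
  +(−1)^1/∏(1,0,0,3,1,1)! = -1/6  (running -1/8)
⟨..|..⟩ = √(576/35)·(-1/8) = -0.507093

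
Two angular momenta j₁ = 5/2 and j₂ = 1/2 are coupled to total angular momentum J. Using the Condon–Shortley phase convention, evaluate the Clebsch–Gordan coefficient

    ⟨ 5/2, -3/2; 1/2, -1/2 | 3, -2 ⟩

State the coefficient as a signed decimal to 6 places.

j₁+j₂−J=0  J+j₁−j₂=5  J−j₁+j₂=1  j₁+j₂+J+1=7
(j₁±m₁, j₂±m₂, J±M) = (1,4,0,1,1,5)
P² = 480
sum k=0..0:
  [0] +1/24 = 1/24
S = 1/24
C² = P²·S² = 5/6 ; C = +0.912871

+0.912871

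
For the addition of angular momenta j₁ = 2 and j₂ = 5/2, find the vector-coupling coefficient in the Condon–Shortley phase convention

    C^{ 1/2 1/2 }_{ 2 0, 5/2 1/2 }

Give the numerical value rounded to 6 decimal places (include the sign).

√[2·4!0!1!/6! · 2!2!3!2!1!0!] = √(16/5)
  +(−1)^2/∏(2,2,0,1,0,0)! = 1/4  (running 1/4)
⟨..|..⟩ = √(16/5)·(1/4) = +0.447214

+√(1/5) = +0.447214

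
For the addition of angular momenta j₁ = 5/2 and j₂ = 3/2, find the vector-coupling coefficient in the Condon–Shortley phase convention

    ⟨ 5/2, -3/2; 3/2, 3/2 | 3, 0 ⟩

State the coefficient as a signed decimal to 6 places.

√[7·1!4!2!/8! · 1!4!3!0!3!3!] = √(216/5)
  +(−1)^1/∏(1,0,3,2,1,0)! = -1/12  (running -1/12)
⟨..|..⟩ = √(216/5)·(-1/12) = -0.547723

-0.547723  (= −√(3/10))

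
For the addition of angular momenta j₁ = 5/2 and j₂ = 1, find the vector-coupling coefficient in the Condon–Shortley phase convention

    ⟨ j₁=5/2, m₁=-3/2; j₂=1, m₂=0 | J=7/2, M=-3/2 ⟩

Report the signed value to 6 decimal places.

j₁+j₂−J=0  J+j₁−j₂=5  J−j₁+j₂=2  j₁+j₂+J+1=8
(j₁±m₁, j₂±m₂, J±M) = (1,4,1,1,2,5)
P² = 1920/7
sum k=0..0:
  [0] +1/24 = 1/24
S = 1/24
C² = P²·S² = 10/21 ; C = +0.690066

+√(10/21) ≈ +0.690066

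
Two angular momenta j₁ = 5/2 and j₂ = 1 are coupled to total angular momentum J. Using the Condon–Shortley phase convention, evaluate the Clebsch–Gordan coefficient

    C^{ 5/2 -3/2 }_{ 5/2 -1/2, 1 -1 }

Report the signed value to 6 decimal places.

triangle: 1!·4!·1!/7! = 24/5040
(j±m)!: 2!·3!·0!·2!·1!·4! = 576
prefactor² = (2J+1)·Δ·N² = 576/35
  k=0: +1/(0!·1!·3!·0!·1!·1!) = 1/6
Σ = 1/6  ⇒  CG² = 576/35·1/6² = 16/35
CG = +√(16/35) = +0.676123

+0.676123  (= +√(16/35))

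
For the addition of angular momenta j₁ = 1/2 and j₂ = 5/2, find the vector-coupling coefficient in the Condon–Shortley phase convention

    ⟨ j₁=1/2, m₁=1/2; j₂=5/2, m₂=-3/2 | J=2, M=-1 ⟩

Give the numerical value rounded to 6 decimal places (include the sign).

j₁+j₂−J=1  J+j₁−j₂=0  J−j₁+j₂=4  j₁+j₂+J+1=6
(j₁±m₁, j₂±m₂, J±M) = (1,0,1,4,1,3)
P² = 24
sum k=0..0:
  [0] +1/6 = 1/6
S = 1/6
C² = P²·S² = 2/3 ; C = +0.816497

+0.816497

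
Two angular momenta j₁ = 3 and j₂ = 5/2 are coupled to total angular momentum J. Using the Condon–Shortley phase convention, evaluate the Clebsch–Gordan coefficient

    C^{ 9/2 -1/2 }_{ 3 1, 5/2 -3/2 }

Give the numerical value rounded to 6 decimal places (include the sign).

+0.594588

√[10·1!5!4!/11! · 4!2!1!4!4!5!] = √(184320/77)
  +(−1)^0/∏(0,1,2,1,3,3)! = 1/72  (running 1/72)
  +(−1)^1/∏(1,0,1,0,4,4)! = -1/576  (running 7/576)
⟨..|..⟩ = √(184320/77)·(7/576) = +0.594588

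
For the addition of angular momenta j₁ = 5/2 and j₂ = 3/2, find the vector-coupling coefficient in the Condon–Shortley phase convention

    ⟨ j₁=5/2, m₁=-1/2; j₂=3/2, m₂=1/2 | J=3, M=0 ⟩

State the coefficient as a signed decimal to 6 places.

−√(1/5) = -0.447214

triangle: 1!*4!*2!/8! = 48/40320
(j±m)!: 2!*3!*2!*1!*3!*3! = 864
prefactor² = (2J+1)*Δ*N² = 36/5
  k=0: +1/(0!*1!*3!*2!*1!*0!) = 1/12
  k=1: −1/(1!*0!*2!*1!*2!*1!) = -1/4
Σ = -1/6  ⇒  CG² = 36/5*(-1/6)² = 1/5
CG = −√(1/5) = -0.447214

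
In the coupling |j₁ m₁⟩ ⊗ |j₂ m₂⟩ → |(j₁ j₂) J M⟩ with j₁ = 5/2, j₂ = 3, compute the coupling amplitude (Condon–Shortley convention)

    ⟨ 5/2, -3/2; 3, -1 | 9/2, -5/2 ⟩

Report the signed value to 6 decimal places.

−√(10/99) ≈ -0.317821

triangle: 1!×4!×5!/11! = 2880/39916800
(j±m)!: 1!×4!×2!×4!×2!×7! = 11612160
prefactor² = (2J+1)×Δ×N² = 92160/11
  k=0: +1/(0!×1!×4!×2!×0!×3!) = 1/288
  k=1: −1/(1!×0!×3!×1!×1!×4!) = -1/144
Σ = -1/288  ⇒  CG² = 92160/11×(-1/288)² = 10/99
CG = −√(10/99) = -0.317821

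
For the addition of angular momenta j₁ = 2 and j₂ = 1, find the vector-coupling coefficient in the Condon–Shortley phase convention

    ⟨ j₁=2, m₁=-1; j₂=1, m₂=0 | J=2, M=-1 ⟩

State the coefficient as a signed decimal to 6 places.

triangle: 1!×3!×1!/6! = 6/720
(j±m)!: 1!×3!×1!×1!×1!×3! = 36
prefactor² = (2J+1)×Δ×N² = 3/2
  k=0: +1/(0!×1!×3!×1!×0!×0!) = 1/6
  k=1: −1/(1!×0!×2!×0!×1!×1!) = -1/2
Σ = -1/3  ⇒  CG² = 3/2×(-1/3)² = 1/6
CG = −√(1/6) = -0.408248

-0.408248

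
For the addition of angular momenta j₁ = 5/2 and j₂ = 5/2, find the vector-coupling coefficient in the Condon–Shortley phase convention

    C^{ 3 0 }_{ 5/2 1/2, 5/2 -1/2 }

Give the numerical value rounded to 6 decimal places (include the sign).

-0.298142  (= −√(4/45))

triangle: 2!×3!×3!/9! = 72/362880
(j±m)!: 3!×2!×2!×3!×3!×3! = 5184
prefactor² = (2J+1)×Δ×N² = 36/5
  k=0: +1/(0!×2!×2!×2!×1!×1!) = 1/8
  k=1: −1/(1!×1!×1!×1!×2!×2!) = -1/4
  k=2: +1/(2!×0!×0!×0!×3!×3!) = 1/72
Σ = -1/9  ⇒  CG² = 36/5×(-1/9)² = 4/45
CG = −√(4/45) = -0.298142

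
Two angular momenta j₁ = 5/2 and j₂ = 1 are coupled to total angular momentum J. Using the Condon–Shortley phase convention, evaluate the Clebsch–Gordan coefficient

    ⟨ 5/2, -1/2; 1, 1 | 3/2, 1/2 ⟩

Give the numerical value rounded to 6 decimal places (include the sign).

+0.447214

√[4·2!3!0!/6! · 2!3!2!0!2!1!] = √(16/5)
  +(−1)^2/∏(2,0,1,0,2,0)! = 1/4  (running 1/4)
⟨..|..⟩ = √(16/5)·(1/4) = +0.447214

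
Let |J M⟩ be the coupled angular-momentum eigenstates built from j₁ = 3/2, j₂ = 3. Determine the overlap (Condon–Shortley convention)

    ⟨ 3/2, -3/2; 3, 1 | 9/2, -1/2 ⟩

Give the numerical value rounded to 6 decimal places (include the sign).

+0.345033

√[10·0!3!6!/10! · 0!3!4!2!4!5!] = √(69120/7)
  +(−1)^0/∏(0,0,3,4,0,2)! = 1/288  (running 1/288)
⟨..|..⟩ = √(69120/7)·(1/288) = +0.345033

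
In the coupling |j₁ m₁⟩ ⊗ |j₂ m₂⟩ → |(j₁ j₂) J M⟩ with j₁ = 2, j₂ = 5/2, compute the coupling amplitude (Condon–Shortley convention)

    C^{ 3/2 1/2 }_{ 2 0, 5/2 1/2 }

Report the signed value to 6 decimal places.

+0.239046

triangle: 3!×1!×2!/7! = 12/5040
(j±m)!: 2!×2!×3!×2!×2!×1! = 96
prefactor² = (2J+1)×Δ×N² = 32/35
  k=1: −1/(1!×2!×1!×2!×0!×0!) = -1/4
  k=2: +1/(2!×1!×0!×1!×1!×1!) = 1/2
Σ = 1/4  ⇒  CG² = 32/35×1/4² = 2/35
CG = +√(2/35) = +0.239046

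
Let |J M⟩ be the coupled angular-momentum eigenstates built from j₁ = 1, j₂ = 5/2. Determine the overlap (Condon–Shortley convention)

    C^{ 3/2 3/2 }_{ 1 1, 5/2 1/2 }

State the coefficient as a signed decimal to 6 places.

triangle: 2!*0!*3!/6! = 12/720
(j±m)!: 2!*0!*3!*2!*3!*0! = 144
prefactor² = (2J+1)*Δ*N² = 48/5
  k=0: +1/(0!*2!*0!*3!*0!*0!) = 1/12
Σ = 1/12  ⇒  CG² = 48/5*1/12² = 1/15
CG = +√(1/15) = +0.258199

+√(1/15) ≈ +0.258199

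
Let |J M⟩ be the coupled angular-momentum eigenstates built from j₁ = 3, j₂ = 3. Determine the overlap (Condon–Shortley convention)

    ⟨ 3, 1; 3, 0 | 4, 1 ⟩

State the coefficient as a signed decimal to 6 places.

-0.312094  (= −√(15/154))

j₁+j₂−J=2  J+j₁−j₂=4  J−j₁+j₂=4  j₁+j₂+J+1=11
(j₁±m₁, j₂±m₂, J±M) = (4,2,3,3,5,3)
P² = 124416/385
sum k=0..2:
  [0] +1/48 = 1/48
  [1] −1/24 = -1/24
  [2] +1/288 = 1/288
S = -5/288
C² = P²·S² = 15/154 ; C = -0.312094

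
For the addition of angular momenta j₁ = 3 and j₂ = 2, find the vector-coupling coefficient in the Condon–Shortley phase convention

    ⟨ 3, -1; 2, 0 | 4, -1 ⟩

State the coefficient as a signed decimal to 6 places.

triangle: 1!*5!*3!/10! = 720/3628800
(j±m)!: 2!*4!*2!*2!*3!*5! = 138240
prefactor² = (2J+1)*Δ*N² = 1728/7
  k=0: +1/(0!*1!*4!*2!*1!*1!) = 1/48
  k=1: −1/(1!*0!*3!*1!*2!*2!) = -1/24
Σ = -1/48  ⇒  CG² = 1728/7*(-1/48)² = 3/28
CG = −√(3/28) = -0.327327

-0.327327  (= −√(3/28))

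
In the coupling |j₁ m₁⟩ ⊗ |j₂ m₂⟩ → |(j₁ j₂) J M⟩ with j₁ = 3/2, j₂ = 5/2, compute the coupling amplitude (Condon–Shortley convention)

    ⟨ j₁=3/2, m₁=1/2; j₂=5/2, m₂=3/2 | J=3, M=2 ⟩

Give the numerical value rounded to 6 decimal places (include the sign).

j₁+j₂−J=1  J+j₁−j₂=2  J−j₁+j₂=4  j₁+j₂+J+1=8
(j₁±m₁, j₂±m₂, J±M) = (2,1,4,1,5,1)
P² = 48
sum k=0..1:
  [0] +1/24 = 1/24
  [1] −1/12 = -1/12
S = -1/24
C² = P²·S² = 1/12 ; C = -0.288675

-0.288675  (= −√(1/12))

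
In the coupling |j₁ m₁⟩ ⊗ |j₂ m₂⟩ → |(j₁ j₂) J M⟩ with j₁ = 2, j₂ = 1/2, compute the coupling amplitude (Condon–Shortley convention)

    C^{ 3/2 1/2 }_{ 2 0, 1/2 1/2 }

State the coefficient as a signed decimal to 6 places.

√[4·1!3!0!/5! · 2!2!1!0!2!1!] = √(8/5)
  +(−1)^1/∏(1,0,1,0,2,0)! = -1/2  (running -1/2)
⟨..|..⟩ = √(8/5)·(-1/2) = -0.632456

−√(2/5) = -0.632456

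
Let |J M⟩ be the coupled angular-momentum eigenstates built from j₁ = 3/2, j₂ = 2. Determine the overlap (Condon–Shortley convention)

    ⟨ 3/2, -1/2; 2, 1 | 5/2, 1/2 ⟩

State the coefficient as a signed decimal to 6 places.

-0.597614  (= −√(5/14))

j₁+j₂−J=1  J+j₁−j₂=2  J−j₁+j₂=3  j₁+j₂+J+1=7
(j₁±m₁, j₂±m₂, J±M) = (1,2,3,1,3,2)
P² = 72/35
sum k=0..1:
  [0] +1/12 = 1/12
  [1] −1/2 = -1/2
S = -5/12
C² = P²·S² = 5/14 ; C = -0.597614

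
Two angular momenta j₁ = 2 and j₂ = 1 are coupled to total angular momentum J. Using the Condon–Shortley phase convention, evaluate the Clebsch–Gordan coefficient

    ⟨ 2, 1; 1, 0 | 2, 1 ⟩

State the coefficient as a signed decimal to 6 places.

+0.408248  (= +√(1/6))

√[5·1!3!1!/6! · 3!1!1!1!3!1!] = √(3/2)
  +(−1)^0/∏(0,1,1,1,2,0)! = 1/2  (running 1/2)
  +(−1)^1/∏(1,0,0,0,3,1)! = -1/6  (running 1/3)
⟨..|..⟩ = √(3/2)·(1/3) = +0.408248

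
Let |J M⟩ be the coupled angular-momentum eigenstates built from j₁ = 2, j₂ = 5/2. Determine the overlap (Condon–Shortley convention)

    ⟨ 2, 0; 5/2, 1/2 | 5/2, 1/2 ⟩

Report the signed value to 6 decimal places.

triangle: 2!·2!·3!/8! = 24/40320
(j±m)!: 2!·2!·3!·2!·3!·2! = 576
prefactor² = (2J+1)·Δ·N² = 72/35
  k=0: +1/(0!·2!·2!·3!·0!·0!) = 1/24
  k=1: −1/(1!·1!·1!·2!·1!·1!) = -1/2
  k=2: +1/(2!·0!·0!·1!·2!·2!) = 1/8
Σ = -1/3  ⇒  CG² = 72/35·(-1/3)² = 8/35
CG = −√(8/35) = -0.478091

−√(8/35) ≈ -0.478091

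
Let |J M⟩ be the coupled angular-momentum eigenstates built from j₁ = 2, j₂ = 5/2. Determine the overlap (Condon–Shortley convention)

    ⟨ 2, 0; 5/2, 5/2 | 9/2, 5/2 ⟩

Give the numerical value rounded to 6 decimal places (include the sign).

+√(1/6) ≈ +0.408248

√[10·0!4!5!/10! · 2!2!5!0!7!2!] = √(38400)
  +(−1)^0/∏(0,0,2,5,2,0)! = 1/480  (running 1/480)
⟨..|..⟩ = √(38400)·(1/480) = +0.408248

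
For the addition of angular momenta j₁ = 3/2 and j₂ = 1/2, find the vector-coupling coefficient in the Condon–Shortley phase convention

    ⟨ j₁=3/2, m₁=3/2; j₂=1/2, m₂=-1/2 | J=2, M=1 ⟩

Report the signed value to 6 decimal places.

√[5·0!3!1!/5! · 3!0!0!1!3!1!] = √(9)
  +(−1)^0/∏(0,0,0,0,3,1)! = 1/6  (running 1/6)
⟨..|..⟩ = √(9)·(1/6) = +0.500000

+0.500000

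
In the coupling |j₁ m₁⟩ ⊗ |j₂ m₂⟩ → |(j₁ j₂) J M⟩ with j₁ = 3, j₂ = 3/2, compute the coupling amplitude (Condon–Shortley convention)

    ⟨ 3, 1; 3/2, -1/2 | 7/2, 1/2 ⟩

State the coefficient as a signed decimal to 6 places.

+√(2/7) = +0.534522

j₁+j₂−J=1  J+j₁−j₂=5  J−j₁+j₂=2  j₁+j₂+J+1=9
(j₁±m₁, j₂±m₂, J±M) = (4,2,1,2,4,3)
P² = 512/7
sum k=0..1:
  [0] +1/12 = 1/12
  [1] −1/48 = -1/48
S = 1/16
C² = P²·S² = 2/7 ; C = +0.534522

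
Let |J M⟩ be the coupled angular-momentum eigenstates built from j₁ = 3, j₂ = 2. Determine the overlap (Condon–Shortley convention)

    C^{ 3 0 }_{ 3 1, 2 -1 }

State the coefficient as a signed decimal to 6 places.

+√(1/30) ≈ +0.182574

j₁+j₂−J=2  J+j₁−j₂=4  J−j₁+j₂=2  j₁+j₂+J+1=9
(j₁±m₁, j₂±m₂, J±M) = (4,2,1,3,3,3)
P² = 96/5
sum k=0..1:
  [0] +1/8 = 1/8
  [1] −1/12 = -1/12
S = 1/24
C² = P²·S² = 1/30 ; C = +0.182574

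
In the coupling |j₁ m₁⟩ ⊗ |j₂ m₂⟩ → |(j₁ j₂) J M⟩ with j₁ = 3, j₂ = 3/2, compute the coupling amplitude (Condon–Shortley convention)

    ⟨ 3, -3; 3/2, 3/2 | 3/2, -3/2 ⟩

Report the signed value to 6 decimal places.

triangle: 3!×3!×0!/7! = 36/5040
(j±m)!: 0!×6!×3!×0!×0!×3! = 25920
prefactor² = (2J+1)×Δ×N² = 5184/7
  k=3: −1/(3!×0!×3!×0!×0!×0!) = -1/36
Σ = -1/36  ⇒  CG² = 5184/7×(-1/36)² = 4/7
CG = −√(4/7) = -0.755929

−√(4/7) = -0.755929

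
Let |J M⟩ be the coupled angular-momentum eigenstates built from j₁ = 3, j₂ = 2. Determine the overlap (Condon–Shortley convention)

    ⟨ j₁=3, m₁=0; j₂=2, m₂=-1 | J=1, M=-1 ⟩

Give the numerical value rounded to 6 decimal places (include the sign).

√[3·4!2!0!/7! · 3!3!1!3!0!2!] = √(432/35)
  +(−1)^1/∏(1,3,2,0,0,0)! = -1/12  (running -1/12)
⟨..|..⟩ = √(432/35)·(-1/12) = -0.292770

-0.292770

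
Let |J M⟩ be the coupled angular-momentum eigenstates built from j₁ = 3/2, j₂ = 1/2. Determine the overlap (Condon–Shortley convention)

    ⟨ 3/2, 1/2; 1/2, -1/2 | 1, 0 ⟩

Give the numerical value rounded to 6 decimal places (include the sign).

√[3·1!2!0!/4! · 2!1!0!1!1!1!] = √(1/2)
  +(−1)^0/∏(0,1,1,0,1,0)! = 1  (running 1)
⟨..|..⟩ = √(1/2)·(1) = +0.707107

+√(1/2) ≈ +0.707107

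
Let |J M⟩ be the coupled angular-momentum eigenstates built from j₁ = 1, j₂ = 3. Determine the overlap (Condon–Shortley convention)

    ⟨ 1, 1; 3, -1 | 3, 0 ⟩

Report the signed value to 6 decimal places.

j₁+j₂−J=1  J+j₁−j₂=1  J−j₁+j₂=5  j₁+j₂+J+1=8
(j₁±m₁, j₂±m₂, J±M) = (2,0,2,4,3,3)
P² = 72
sum k=0..0:
  [0] +1/12 = 1/12
S = 1/12
C² = P²·S² = 1/2 ; C = +0.707107

+0.707107  (= +√(1/2))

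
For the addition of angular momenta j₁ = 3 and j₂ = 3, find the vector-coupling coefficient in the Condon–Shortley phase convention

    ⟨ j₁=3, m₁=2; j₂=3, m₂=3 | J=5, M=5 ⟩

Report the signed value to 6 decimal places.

-0.707107

j₁+j₂−J=1  J+j₁−j₂=5  J−j₁+j₂=5  j₁+j₂+J+1=12
(j₁±m₁, j₂±m₂, J±M) = (5,1,6,0,10,0)
P² = 103680000
sum k=1..1:
  [1] −1/14400 = -1/14400
S = -1/14400
C² = P²·S² = 1/2 ; C = -0.707107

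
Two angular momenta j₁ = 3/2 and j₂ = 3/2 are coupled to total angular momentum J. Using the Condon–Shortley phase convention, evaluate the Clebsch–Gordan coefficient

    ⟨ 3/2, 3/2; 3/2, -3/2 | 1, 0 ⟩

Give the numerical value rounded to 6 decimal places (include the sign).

+0.670820  (= +√(9/20))

j₁+j₂−J=2  J+j₁−j₂=1  J−j₁+j₂=1  j₁+j₂+J+1=5
(j₁±m₁, j₂±m₂, J±M) = (3,0,0,3,1,1)
P² = 9/5
sum k=0..0:
  [0] +1/2 = 1/2
S = 1/2
C² = P²·S² = 9/20 ; C = +0.670820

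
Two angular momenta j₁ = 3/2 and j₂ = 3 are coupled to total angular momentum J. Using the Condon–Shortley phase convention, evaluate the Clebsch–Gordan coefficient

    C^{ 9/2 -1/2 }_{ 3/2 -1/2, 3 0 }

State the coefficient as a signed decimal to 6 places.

+0.690066

j₁+j₂−J=0  J+j₁−j₂=3  J−j₁+j₂=6  j₁+j₂+J+1=10
(j₁±m₁, j₂±m₂, J±M) = (1,2,3,3,4,5)
P² = 17280/7
sum k=0..0:
  [0] +1/72 = 1/72
S = 1/72
C² = P²·S² = 10/21 ; C = +0.690066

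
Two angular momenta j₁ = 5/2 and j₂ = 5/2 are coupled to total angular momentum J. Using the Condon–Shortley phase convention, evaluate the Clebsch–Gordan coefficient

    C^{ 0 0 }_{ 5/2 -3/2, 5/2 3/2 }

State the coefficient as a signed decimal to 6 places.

√[1·5!0!0!/6! · 1!4!4!1!0!0!] = √(96)
  +(−1)^4/∏(4,1,0,0,0,0)! = 1/24  (running 1/24)
⟨..|..⟩ = √(96)·(1/24) = +0.408248

+0.408248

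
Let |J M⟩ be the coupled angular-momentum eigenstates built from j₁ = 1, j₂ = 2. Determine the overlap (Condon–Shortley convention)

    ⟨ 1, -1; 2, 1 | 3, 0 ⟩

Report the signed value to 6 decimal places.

+√(1/5) = +0.447214

√[7·0!2!4!/7! · 0!2!3!1!3!3!] = √(144/5)
  +(−1)^0/∏(0,0,2,3,0,1)! = 1/12  (running 1/12)
⟨..|..⟩ = √(144/5)·(1/12) = +0.447214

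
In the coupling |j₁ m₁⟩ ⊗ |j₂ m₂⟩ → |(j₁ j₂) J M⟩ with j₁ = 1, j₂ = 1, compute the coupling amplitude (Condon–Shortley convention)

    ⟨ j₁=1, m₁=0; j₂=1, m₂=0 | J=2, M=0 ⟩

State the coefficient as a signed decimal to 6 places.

+√(2/3) ≈ +0.816497

√[5·0!2!2!/5! · 1!1!1!1!2!2!] = √(2/3)
  +(−1)^0/∏(0,0,1,1,1,1)! = 1  (running 1)
⟨..|..⟩ = √(2/3)·(1) = +0.816497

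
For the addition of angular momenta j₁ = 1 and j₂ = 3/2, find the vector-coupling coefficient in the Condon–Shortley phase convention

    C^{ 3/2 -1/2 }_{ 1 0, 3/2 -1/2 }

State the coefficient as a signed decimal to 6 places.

+√(1/15) = +0.258199

j₁+j₂−J=1  J+j₁−j₂=1  J−j₁+j₂=2  j₁+j₂+J+1=5
(j₁±m₁, j₂±m₂, J±M) = (1,1,1,2,1,2)
P² = 4/15
sum k=0..1:
  [0] +1/1 = 1
  [1] −1/2 = -1/2
S = 1/2
C² = P²·S² = 1/15 ; C = +0.258199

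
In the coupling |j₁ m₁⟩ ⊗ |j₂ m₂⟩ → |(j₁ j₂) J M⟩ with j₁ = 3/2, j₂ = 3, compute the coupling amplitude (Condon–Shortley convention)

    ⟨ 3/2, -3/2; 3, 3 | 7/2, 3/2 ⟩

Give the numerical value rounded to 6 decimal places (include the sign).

triangle: 1!×2!×5!/9! = 240/362880
(j±m)!: 0!×3!×6!×0!×5!×2! = 1036800
prefactor² = (2J+1)×Δ×N² = 38400/7
  k=1: −1/(1!×0!×2!×5!×0!×0!) = -1/240
Σ = -1/240  ⇒  CG² = 38400/7×(-1/240)² = 2/21
CG = −√(2/21) = -0.308607

−√(2/21) = -0.308607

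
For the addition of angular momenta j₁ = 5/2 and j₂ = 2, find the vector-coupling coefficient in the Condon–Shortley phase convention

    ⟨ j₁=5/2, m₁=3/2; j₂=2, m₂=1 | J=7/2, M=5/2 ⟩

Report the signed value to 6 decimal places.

triangle: 1!*4!*3!/9! = 144/362880
(j±m)!: 4!*1!*3!*1!*6!*1! = 103680
prefactor² = (2J+1)*Δ*N² = 2304/7
  k=0: +1/(0!*1!*1!*3!*3!*0!) = 1/36
  k=1: −1/(1!*0!*0!*2!*4!*1!) = -1/48
Σ = 1/144  ⇒  CG² = 2304/7*1/144² = 1/63
CG = +√(1/63) = +0.125988

+0.125988  (= +√(1/63))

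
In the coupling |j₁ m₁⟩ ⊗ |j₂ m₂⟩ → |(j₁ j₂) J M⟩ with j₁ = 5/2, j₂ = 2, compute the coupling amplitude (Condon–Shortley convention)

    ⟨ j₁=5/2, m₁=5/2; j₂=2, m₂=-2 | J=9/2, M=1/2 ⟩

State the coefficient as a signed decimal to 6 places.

+√(1/126) = +0.089087

triangle: 0!·5!·4!/10! = 2880/3628800
(j±m)!: 5!·0!·0!·4!·5!·4! = 8294400
prefactor² = (2J+1)·Δ·N² = 460800/7
  k=0: +1/(0!·0!·0!·0!·5!·4!) = 1/2880
Σ = 1/2880  ⇒  CG² = 460800/7·1/2880² = 1/126
CG = +√(1/126) = +0.089087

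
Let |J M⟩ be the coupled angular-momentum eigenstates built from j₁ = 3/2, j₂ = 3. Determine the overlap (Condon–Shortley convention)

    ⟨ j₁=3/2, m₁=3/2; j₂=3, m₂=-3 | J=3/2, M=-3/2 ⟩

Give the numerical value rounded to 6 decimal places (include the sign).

+0.755929  (= +√(4/7))

triangle: 3!·0!·3!/7! = 36/5040
(j±m)!: 3!·0!·0!·6!·0!·3! = 25920
prefactor² = (2J+1)·Δ·N² = 5184/7
  k=0: +1/(0!·3!·0!·0!·0!·3!) = 1/36
Σ = 1/36  ⇒  CG² = 5184/7·1/36² = 4/7
CG = +√(4/7) = +0.755929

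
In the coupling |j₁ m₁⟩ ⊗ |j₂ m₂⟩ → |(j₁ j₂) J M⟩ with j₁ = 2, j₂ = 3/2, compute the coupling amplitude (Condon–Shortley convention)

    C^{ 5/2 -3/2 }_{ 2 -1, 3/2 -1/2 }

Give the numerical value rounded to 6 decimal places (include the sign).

−√(1/35) ≈ -0.169031

j₁+j₂−J=1  J+j₁−j₂=3  J−j₁+j₂=2  j₁+j₂+J+1=7
(j₁±m₁, j₂±m₂, J±M) = (1,3,1,2,1,4)
P² = 144/35
sum k=0..1:
  [0] +1/6 = 1/6
  [1] −1/4 = -1/4
S = -1/12
C² = P²·S² = 1/35 ; C = -0.169031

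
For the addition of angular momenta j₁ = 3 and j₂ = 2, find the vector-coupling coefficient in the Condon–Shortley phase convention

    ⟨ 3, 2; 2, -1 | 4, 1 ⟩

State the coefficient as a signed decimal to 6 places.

j₁+j₂−J=1  J+j₁−j₂=5  J−j₁+j₂=3  j₁+j₂+J+1=10
(j₁±m₁, j₂±m₂, J±M) = (5,1,1,3,5,3)
P² = 6480/7
sum k=0..1:
  [0] +1/48 = 1/48
  [1] −1/720 = -1/720
S = 7/360
C² = P²·S² = 7/20 ; C = +0.591608

+√(7/20) = +0.591608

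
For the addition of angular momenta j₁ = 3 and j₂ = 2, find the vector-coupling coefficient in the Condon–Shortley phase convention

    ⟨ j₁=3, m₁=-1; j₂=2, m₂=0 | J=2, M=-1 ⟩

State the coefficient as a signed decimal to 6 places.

+0.377964  (= +√(1/7))

triangle: 3!*3!*1!/8! = 36/40320
(j±m)!: 2!*4!*2!*2!*1!*3! = 1152
prefactor² = (2J+1)*Δ*N² = 36/7
  k=1: −1/(1!*2!*3!*1!*0!*0!) = -1/12
  k=2: +1/(2!*1!*2!*0!*1!*1!) = 1/4
Σ = 1/6  ⇒  CG² = 36/7*1/6² = 1/7
CG = +√(1/7) = +0.377964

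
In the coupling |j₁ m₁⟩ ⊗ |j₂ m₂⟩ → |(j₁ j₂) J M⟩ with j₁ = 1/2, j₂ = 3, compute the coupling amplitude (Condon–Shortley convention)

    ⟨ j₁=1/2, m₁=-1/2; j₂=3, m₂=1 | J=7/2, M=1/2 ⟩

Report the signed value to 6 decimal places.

j₁+j₂−J=0  J+j₁−j₂=1  J−j₁+j₂=6  j₁+j₂+J+1=8
(j₁±m₁, j₂±m₂, J±M) = (0,1,4,2,4,3)
P² = 6912/7
sum k=0..0:
  [0] +1/48 = 1/48
S = 1/48
C² = P²·S² = 3/7 ; C = +0.654654

+0.654654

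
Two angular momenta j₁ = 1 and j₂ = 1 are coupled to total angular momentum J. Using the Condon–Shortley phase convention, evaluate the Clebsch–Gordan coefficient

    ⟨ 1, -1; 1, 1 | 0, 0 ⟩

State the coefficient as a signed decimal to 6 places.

+√(1/3) = +0.577350

triangle: 2!×0!×0!/3! = 2/6
(j±m)!: 0!×2!×2!×0!×0!×0! = 4
prefactor² = (2J+1)×Δ×N² = 4/3
  k=2: +1/(2!×0!×0!×0!×0!×0!) = 1/2
Σ = 1/2  ⇒  CG² = 4/3×1/2² = 1/3
CG = +√(1/3) = +0.577350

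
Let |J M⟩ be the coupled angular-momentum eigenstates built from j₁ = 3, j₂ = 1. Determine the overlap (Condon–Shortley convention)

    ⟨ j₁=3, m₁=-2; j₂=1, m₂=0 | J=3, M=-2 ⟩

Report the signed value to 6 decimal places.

j₁+j₂−J=1  J+j₁−j₂=5  J−j₁+j₂=1  j₁+j₂+J+1=8
(j₁±m₁, j₂±m₂, J±M) = (1,5,1,1,1,5)
P² = 300
sum k=0..1:
  [0] +1/120 = 1/120
  [1] −1/24 = -1/24
S = -1/30
C² = P²·S² = 1/3 ; C = -0.577350

−√(1/3) ≈ -0.577350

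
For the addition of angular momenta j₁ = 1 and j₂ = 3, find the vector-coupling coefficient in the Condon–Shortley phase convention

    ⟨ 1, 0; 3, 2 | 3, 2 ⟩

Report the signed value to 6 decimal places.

triangle: 1!·1!·5!/8! = 120/40320
(j±m)!: 1!·1!·5!·1!·5!·1! = 14400
prefactor² = (2J+1)·Δ·N² = 300
  k=0: +1/(0!·1!·1!·5!·0!·0!) = 1/120
  k=1: −1/(1!·0!·0!·4!·1!·1!) = -1/24
Σ = -1/30  ⇒  CG² = 300·(-1/30)² = 1/3
CG = −√(1/3) = -0.577350

−√(1/3) ≈ -0.577350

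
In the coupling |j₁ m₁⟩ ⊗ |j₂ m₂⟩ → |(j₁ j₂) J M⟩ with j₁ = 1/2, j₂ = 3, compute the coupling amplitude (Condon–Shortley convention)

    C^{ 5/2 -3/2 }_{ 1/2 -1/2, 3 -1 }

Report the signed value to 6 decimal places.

triangle: 1!·0!·5!/7! = 120/5040
(j±m)!: 0!·1!·2!·4!·1!·4! = 1152
prefactor² = (2J+1)·Δ·N² = 1152/7
  k=1: −1/(1!·0!·0!·1!·0!·4!) = -1/24
Σ = -1/24  ⇒  CG² = 1152/7·(-1/24)² = 2/7
CG = −√(2/7) = -0.534522

−√(2/7) = -0.534522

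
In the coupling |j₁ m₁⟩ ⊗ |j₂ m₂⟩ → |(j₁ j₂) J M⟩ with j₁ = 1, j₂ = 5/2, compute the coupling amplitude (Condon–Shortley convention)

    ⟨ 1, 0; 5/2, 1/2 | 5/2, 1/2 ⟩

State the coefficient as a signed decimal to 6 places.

j₁+j₂−J=1  J+j₁−j₂=1  J−j₁+j₂=4  j₁+j₂+J+1=7
(j₁±m₁, j₂±m₂, J±M) = (1,1,3,2,3,2)
P² = 144/35
sum k=0..1:
  [0] +1/6 = 1/6
  [1] −1/4 = -1/4
S = -1/12
C² = P²·S² = 1/35 ; C = -0.169031

-0.169031  (= −√(1/35))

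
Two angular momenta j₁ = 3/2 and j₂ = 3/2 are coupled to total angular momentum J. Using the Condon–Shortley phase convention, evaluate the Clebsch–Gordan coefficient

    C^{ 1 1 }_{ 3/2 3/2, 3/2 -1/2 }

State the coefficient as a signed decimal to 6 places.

+√(3/10) ≈ +0.547723

j₁+j₂−J=2  J+j₁−j₂=1  J−j₁+j₂=1  j₁+j₂+J+1=5
(j₁±m₁, j₂±m₂, J±M) = (3,0,1,2,2,0)
P² = 6/5
sum k=0..0:
  [0] +1/2 = 1/2
S = 1/2
C² = P²·S² = 3/10 ; C = +0.547723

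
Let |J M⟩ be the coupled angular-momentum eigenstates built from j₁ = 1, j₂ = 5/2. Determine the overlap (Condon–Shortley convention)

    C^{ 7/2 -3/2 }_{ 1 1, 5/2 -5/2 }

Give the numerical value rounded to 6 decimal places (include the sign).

triangle: 0!·2!·5!/8! = 240/40320
(j±m)!: 2!·0!·0!·5!·2!·5! = 57600
prefactor² = (2J+1)·Δ·N² = 19200/7
  k=0: +1/(0!·0!·0!·0!·2!·5!) = 1/240
Σ = 1/240  ⇒  CG² = 19200/7·1/240² = 1/21
CG = +√(1/21) = +0.218218

+√(1/21) ≈ +0.218218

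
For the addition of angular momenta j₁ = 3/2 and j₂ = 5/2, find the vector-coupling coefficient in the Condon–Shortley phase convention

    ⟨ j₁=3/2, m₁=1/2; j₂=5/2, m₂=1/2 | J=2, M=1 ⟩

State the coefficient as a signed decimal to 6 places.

√[5·2!1!3!/7! · 2!1!3!2!3!1!] = √(12/7)
  +(−1)^0/∏(0,2,1,3,0,0)! = 1/12  (running 1/12)
  +(−1)^1/∏(1,1,0,2,1,1)! = -1/2  (running -5/12)
⟨..|..⟩ = √(12/7)·(-5/12) = -0.545545

-0.545545  (= −√(25/84))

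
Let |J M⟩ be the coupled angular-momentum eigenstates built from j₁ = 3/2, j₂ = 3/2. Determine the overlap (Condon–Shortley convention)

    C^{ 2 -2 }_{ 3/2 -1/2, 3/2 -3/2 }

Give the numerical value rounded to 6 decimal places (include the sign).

+√(1/2) ≈ +0.707107

triangle: 1!·2!·2!/6! = 4/720
(j±m)!: 1!·2!·0!·3!·0!·4! = 288
prefactor² = (2J+1)·Δ·N² = 8
  k=0: +1/(0!·1!·2!·0!·0!·2!) = 1/4
Σ = 1/4  ⇒  CG² = 8·1/4² = 1/2
CG = +√(1/2) = +0.707107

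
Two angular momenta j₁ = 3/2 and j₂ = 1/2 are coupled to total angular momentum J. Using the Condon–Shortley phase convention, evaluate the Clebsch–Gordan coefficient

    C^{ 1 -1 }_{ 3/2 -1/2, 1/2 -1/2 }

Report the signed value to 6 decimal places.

+√(1/4) = +0.500000

j₁+j₂−J=1  J+j₁−j₂=2  J−j₁+j₂=0  j₁+j₂+J+1=4
(j₁±m₁, j₂±m₂, J±M) = (1,2,0,1,0,2)
P² = 1
sum k=0..0:
  [0] +1/2 = 1/2
S = 1/2
C² = P²·S² = 1/4 ; C = +0.500000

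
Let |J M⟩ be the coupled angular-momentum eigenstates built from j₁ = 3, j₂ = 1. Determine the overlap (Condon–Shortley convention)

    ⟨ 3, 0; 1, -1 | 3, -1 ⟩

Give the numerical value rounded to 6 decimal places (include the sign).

j₁+j₂−J=1  J+j₁−j₂=5  J−j₁+j₂=1  j₁+j₂+J+1=8
(j₁±m₁, j₂±m₂, J±M) = (3,3,0,2,2,4)
P² = 72
sum k=0..0:
  [0] +1/12 = 1/12
S = 1/12
C² = P²·S² = 1/2 ; C = +0.707107

+√(1/2) ≈ +0.707107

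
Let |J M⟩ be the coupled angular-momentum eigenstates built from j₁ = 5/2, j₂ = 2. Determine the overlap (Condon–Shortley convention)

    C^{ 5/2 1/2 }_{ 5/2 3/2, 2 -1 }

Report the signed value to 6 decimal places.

+0.414039  (= +√(6/35))

j₁+j₂−J=2  J+j₁−j₂=3  J−j₁+j₂=2  j₁+j₂+J+1=8
(j₁±m₁, j₂±m₂, J±M) = (4,1,1,3,3,2)
P² = 216/35
sum k=0..1:
  [0] +1/4 = 1/4
  [1] −1/12 = -1/12
S = 1/6
C² = P²·S² = 6/35 ; C = +0.414039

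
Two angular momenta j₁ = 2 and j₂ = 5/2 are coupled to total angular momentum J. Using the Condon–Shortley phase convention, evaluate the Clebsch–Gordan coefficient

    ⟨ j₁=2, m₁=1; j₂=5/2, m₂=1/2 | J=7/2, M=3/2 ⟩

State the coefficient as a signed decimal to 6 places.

+√(2/21) = +0.308607

√[8·1!3!4!/9! · 3!1!3!2!5!2!] = √(384/7)
  +(−1)^0/∏(0,1,1,3,2,1)! = 1/12  (running 1/12)
  +(−1)^1/∏(1,0,0,2,3,2)! = -1/24  (running 1/24)
⟨..|..⟩ = √(384/7)·(1/24) = +0.308607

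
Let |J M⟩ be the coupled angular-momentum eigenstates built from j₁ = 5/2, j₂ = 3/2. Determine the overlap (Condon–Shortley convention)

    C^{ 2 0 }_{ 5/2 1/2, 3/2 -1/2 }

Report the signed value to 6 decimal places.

j₁+j₂−J=2  J+j₁−j₂=3  J−j₁+j₂=1  j₁+j₂+J+1=7
(j₁±m₁, j₂±m₂, J±M) = (3,2,1,2,2,2)
P² = 8/7
sum k=0..1:
  [0] +1/4 = 1/4
  [1] −1/2 = -1/2
S = -1/4
C² = P²·S² = 1/14 ; C = -0.267261

−√(1/14) = -0.267261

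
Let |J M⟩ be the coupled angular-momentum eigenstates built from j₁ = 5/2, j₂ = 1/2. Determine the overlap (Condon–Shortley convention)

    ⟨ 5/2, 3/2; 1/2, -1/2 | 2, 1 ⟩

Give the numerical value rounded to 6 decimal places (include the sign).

triangle: 1!·4!·0!/6! = 24/720
(j±m)!: 4!·1!·0!·1!·3!·1! = 144
prefactor² = (2J+1)·Δ·N² = 24
  k=0: +1/(0!·1!·1!·0!·3!·0!) = 1/6
Σ = 1/6  ⇒  CG² = 24·1/6² = 2/3
CG = +√(2/3) = +0.816497

+√(2/3) ≈ +0.816497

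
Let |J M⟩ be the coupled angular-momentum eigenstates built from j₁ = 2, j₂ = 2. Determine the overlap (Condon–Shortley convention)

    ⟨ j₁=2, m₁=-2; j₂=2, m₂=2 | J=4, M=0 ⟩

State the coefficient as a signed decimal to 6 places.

+√(1/70) ≈ +0.119523

triangle: 0!×4!×4!/9! = 576/362880
(j±m)!: 0!×4!×4!×0!×4!×4! = 331776
prefactor² = (2J+1)×Δ×N² = 165888/35
  k=0: +1/(0!×0!×4!×4!×0!×0!) = 1/576
Σ = 1/576  ⇒  CG² = 165888/35×1/576² = 1/70
CG = +√(1/70) = +0.119523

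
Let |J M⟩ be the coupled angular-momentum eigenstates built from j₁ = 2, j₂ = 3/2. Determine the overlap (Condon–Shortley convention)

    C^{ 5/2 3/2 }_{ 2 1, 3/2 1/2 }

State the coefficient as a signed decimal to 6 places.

triangle: 1!*3!*2!/7! = 12/5040
(j±m)!: 3!*1!*2!*1!*4!*1! = 288
prefactor² = (2J+1)*Δ*N² = 144/35
  k=0: +1/(0!*1!*1!*2!*2!*0!) = 1/4
  k=1: −1/(1!*0!*0!*1!*3!*1!) = -1/6
Σ = 1/12  ⇒  CG² = 144/35*1/12² = 1/35
CG = +√(1/35) = +0.169031

+0.169031  (= +√(1/35))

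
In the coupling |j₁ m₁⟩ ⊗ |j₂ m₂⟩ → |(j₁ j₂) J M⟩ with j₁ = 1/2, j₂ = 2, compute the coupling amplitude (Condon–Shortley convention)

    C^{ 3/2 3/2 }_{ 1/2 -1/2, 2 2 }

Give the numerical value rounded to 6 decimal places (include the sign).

-0.894427  (= −√(4/5))

triangle: 1!×0!×3!/5! = 6/120
(j±m)!: 0!×1!×4!×0!×3!×0! = 144
prefactor² = (2J+1)×Δ×N² = 144/5
  k=1: −1/(1!×0!×0!×3!×0!×0!) = -1/6
Σ = -1/6  ⇒  CG² = 144/5×(-1/6)² = 4/5
CG = −√(4/5) = -0.894427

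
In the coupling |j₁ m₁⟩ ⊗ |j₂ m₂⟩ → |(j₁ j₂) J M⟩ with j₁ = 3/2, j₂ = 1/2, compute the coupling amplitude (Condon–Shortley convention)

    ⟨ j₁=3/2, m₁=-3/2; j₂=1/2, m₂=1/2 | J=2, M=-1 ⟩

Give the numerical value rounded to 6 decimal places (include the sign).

j₁+j₂−J=0  J+j₁−j₂=3  J−j₁+j₂=1  j₁+j₂+J+1=5
(j₁±m₁, j₂±m₂, J±M) = (0,3,1,0,1,3)
P² = 9
sum k=0..0:
  [0] +1/6 = 1/6
S = 1/6
C² = P²·S² = 1/4 ; C = +0.500000

+√(1/4) ≈ +0.500000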